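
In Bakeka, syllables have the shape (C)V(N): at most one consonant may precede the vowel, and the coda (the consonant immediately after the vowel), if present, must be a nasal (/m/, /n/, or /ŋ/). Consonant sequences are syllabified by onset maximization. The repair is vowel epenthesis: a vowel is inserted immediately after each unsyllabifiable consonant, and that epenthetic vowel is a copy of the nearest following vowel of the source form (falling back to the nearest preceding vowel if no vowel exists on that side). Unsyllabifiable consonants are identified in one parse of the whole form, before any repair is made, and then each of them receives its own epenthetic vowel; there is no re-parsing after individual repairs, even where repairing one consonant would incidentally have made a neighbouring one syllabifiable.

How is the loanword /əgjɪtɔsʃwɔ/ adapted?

əgɪjɪtɔsɔʃɔwɔ

Under (C)V(N), the unsyllabifiable consonants are /g/, /s/, /ʃ/ (only a nasal (/m/, /n/, or /ŋ/) is licensed in coda position; onsets are limited to one consonant).
Epenthesis after each stranded consonant: /g/ → /gɪ/, /s/ → /sɔ/, /ʃ/ → /ʃɔ/.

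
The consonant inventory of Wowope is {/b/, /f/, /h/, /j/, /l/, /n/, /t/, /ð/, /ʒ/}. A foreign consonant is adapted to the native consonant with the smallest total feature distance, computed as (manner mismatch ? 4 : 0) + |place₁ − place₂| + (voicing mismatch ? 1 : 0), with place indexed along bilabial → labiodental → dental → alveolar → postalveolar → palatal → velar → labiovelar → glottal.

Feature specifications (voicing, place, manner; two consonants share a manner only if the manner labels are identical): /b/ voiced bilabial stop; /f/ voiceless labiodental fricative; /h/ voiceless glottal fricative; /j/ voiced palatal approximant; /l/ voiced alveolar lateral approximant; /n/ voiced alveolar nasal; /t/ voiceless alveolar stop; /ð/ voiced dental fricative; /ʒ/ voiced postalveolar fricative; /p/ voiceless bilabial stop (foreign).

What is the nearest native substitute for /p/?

b

/b/ is closest: same manner (stop), place distance 0 (bilabial→bilabial), voicing differs (+1); total 1. Next closest is /t/ at distance 3.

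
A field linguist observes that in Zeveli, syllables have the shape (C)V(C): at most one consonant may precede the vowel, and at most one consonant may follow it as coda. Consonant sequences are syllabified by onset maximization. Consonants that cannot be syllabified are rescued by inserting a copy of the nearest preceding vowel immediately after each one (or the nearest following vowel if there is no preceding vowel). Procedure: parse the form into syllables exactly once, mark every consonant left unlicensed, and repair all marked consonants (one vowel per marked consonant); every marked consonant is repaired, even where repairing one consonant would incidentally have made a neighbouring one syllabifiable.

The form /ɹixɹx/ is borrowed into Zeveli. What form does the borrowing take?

The consonants /ɹ/, /x/ cannot be parsed into a legal (C)V(C) syllable (at most one coda consonant is licensed; onsets are limited to one consonant).
Each unlicensed consonant becomes the onset of a new syllable: /ɹ/ → /ɹi/, /x/ → /xi/.

ɹixɹixi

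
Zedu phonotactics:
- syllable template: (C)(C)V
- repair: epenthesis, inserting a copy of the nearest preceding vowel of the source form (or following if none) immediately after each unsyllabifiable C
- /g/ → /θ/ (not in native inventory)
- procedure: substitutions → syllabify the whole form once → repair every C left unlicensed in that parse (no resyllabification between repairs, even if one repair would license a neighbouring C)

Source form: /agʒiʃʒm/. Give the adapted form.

aθʒiʃiʒimi

Substitution: /g/ → /θ/, giving /aθʒiʃʒm/.
Under (C)(C)V, the unsyllabifiable consonants are /ʃ/, /ʒ/, /m/ (no codas are permitted; onsets may contain at most 2 consonants).
Inserting the epenthetic vowel yields /ʃ/ → /ʃi/, /ʒ/ → /ʒi/, /m/ → /mi/.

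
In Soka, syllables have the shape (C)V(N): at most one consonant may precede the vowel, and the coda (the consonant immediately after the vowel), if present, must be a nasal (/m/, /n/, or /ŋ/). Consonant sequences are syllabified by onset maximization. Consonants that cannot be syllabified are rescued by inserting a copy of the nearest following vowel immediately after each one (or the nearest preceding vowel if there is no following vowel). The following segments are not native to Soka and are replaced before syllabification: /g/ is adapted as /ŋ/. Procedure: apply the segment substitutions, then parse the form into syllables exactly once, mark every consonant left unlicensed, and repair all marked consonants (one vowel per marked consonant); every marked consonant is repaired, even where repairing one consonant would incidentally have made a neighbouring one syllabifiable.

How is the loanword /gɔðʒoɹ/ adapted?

ŋɔðoʒoɹo

Substitution: /g/ → /ŋ/, giving /ŋɔðʒoɹ/.
Under (C)V(N), the unsyllabifiable consonants are /ð/, /ɹ/ (only a nasal (/m/, /n/, or /ŋ/) is licensed in coda position; onsets are limited to one consonant).
Epenthesis after each stranded consonant: /ð/ → /ðo/, /ɹ/ → /ɹo/.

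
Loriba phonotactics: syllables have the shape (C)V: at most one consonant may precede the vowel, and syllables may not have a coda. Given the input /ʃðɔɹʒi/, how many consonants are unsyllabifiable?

The consonants /ʃ/, /ɹ/ cannot be parsed into a legal (C)V syllable (no codas are permitted; onsets are limited to one consonant).

2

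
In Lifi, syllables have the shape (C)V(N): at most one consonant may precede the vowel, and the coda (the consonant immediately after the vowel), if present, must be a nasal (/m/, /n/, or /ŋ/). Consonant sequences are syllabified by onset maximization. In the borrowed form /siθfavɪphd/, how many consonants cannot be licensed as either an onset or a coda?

Under (C)V(N), the unsyllabifiable consonants are /θ/, /p/, /h/, /d/ (only a nasal (/m/, /n/, or /ŋ/) is licensed in coda position; onsets are limited to one consonant).

4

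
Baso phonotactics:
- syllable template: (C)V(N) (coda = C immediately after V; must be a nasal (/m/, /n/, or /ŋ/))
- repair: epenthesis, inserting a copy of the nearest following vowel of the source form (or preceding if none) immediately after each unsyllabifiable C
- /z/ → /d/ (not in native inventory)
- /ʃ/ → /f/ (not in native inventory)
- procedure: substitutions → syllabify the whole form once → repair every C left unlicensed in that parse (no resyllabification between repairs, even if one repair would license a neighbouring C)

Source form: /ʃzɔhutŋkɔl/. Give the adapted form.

Substitution: /ʃ/ → /f/, /z/ → /d/, giving /fdɔhutŋkɔl/.
Syllabifying with onset maximization leaves /f/, /t/, /ŋ/, /l/ stranded (only a nasal (/m/, /n/, or /ŋ/) is licensed in coda position; onsets are limited to one consonant).
Each unlicensed consonant becomes the onset of a new syllable: /f/ → /fɔ/, /t/ → /tɔ/, /ŋ/ → /ŋɔ/, /l/ → /lɔ/.

fɔdɔhutɔŋɔkɔlɔ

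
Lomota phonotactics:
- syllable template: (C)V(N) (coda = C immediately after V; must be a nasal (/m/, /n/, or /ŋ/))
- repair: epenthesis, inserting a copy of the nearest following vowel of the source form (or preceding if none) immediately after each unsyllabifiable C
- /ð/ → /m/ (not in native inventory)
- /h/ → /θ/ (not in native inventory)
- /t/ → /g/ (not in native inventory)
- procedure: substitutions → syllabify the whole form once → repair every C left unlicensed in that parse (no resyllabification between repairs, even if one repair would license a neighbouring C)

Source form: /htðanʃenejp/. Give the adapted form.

θagamanʃenejepe

Substitution: /h/ → /θ/, /t/ → /g/, /ð/ → /m/, giving /θgmanʃenejp/.
Under (C)V(N), the unsyllabifiable consonants are /θ/, /g/, /j/, /p/ (only a nasal (/m/, /n/, or /ŋ/) is licensed in coda position; onsets are limited to one consonant).
Inserting the epenthetic vowel yields /θ/ → /θa/, /g/ → /ga/, /j/ → /je/, /p/ → /pe/.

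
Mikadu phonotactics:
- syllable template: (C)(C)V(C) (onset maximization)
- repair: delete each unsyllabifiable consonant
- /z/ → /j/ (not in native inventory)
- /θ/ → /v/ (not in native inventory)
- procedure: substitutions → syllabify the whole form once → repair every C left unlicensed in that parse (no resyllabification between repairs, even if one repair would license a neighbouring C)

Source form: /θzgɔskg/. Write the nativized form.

jgɔs

Substitution: /θ/ → /v/, /z/ → /j/, giving /vjgɔskg/.
Syllabifying with onset maximization leaves /v/, /k/, /g/ stranded (at most one coda consonant is licensed; onsets may contain at most 2 consonants).
Each unlicensed consonant is deleted: /v/, /k/, /g/.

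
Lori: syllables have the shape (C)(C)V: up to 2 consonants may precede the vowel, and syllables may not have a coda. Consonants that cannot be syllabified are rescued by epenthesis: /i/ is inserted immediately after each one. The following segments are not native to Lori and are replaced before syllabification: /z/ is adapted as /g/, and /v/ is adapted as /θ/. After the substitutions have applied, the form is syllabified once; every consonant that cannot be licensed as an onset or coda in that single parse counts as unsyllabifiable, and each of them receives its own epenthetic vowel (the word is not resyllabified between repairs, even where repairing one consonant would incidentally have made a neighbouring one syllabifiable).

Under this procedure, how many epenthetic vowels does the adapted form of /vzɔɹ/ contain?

1

After substitution the input is /θgɔɹ/.
The unsyllabifiable consonants are /ɹ/; each receives one epenthetic vowel.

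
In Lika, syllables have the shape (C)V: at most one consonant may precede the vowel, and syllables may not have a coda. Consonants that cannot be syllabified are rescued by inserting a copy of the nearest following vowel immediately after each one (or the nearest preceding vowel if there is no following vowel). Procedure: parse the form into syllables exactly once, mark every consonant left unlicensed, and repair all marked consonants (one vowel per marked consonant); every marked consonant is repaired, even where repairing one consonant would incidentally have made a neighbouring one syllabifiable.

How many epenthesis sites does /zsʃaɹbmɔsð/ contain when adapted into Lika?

6

The unsyllabifiable consonants are /z/, /s/, /ɹ/, /b/, /s/, /ð/; each receives one epenthetic vowel.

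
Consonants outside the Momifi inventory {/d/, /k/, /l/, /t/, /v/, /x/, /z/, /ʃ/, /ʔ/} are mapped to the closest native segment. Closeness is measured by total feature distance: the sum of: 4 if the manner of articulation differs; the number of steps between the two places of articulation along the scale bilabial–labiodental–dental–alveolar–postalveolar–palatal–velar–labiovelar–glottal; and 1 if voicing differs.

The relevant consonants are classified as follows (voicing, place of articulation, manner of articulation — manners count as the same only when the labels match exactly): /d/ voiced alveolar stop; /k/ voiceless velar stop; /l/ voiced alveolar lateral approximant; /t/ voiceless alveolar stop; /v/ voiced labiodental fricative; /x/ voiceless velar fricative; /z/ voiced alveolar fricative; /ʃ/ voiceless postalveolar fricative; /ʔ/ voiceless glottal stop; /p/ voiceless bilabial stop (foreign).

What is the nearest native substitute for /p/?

t

/t/ is closest: same manner (stop), place distance 3 (bilabial→alveolar), same voicing; total 3. Next closest is /d/ at distance 4.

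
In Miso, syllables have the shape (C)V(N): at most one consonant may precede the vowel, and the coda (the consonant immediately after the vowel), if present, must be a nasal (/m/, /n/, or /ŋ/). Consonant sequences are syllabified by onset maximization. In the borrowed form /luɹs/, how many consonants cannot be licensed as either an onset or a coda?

2

The consonants /ɹ/, /s/ cannot be parsed into a legal (C)V(N) syllable (only a nasal (/m/, /n/, or /ŋ/) is licensed in coda position; onsets are limited to one consonant).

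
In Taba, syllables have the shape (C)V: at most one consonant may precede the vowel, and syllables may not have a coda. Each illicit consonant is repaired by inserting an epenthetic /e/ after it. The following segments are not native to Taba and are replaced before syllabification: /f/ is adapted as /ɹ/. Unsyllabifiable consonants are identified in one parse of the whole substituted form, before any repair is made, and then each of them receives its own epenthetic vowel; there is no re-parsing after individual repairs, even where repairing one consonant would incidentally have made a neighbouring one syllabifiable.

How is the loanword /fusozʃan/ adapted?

ɹusozeʃane

Substitution: /f/ → /ɹ/, giving /ɹusozʃan/.
Under (C)V, the unsyllabifiable consonants are /z/, /n/ (no codas are permitted; onsets are limited to one consonant).
Each unlicensed consonant becomes the onset of a new syllable: /z/ → /ze/, /n/ → /ne/.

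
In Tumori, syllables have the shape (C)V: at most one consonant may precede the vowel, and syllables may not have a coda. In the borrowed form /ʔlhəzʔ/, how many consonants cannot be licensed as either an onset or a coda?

4

Under (C)V, the unsyllabifiable consonants are /ʔ/, /l/, /z/, /ʔ/ (no codas are permitted; onsets are limited to one consonant).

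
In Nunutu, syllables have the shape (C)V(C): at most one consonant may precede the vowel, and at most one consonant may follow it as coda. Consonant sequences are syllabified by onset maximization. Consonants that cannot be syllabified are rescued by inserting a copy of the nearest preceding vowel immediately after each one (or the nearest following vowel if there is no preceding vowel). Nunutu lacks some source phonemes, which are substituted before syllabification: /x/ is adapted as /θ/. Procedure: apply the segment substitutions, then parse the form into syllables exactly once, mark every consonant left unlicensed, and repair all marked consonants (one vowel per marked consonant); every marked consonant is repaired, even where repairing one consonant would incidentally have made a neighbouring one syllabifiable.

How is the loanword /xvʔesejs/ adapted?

θeveʔesejse

Substitution: /x/ → /θ/, giving /θvʔesejs/.
The consonants /θ/, /v/, /s/ cannot be parsed into a legal (C)V(C) syllable (at most one coda consonant is licensed; onsets are limited to one consonant).
Each unlicensed consonant becomes the onset of a new syllable: /θ/ → /θe/, /v/ → /ve/, /s/ → /se/.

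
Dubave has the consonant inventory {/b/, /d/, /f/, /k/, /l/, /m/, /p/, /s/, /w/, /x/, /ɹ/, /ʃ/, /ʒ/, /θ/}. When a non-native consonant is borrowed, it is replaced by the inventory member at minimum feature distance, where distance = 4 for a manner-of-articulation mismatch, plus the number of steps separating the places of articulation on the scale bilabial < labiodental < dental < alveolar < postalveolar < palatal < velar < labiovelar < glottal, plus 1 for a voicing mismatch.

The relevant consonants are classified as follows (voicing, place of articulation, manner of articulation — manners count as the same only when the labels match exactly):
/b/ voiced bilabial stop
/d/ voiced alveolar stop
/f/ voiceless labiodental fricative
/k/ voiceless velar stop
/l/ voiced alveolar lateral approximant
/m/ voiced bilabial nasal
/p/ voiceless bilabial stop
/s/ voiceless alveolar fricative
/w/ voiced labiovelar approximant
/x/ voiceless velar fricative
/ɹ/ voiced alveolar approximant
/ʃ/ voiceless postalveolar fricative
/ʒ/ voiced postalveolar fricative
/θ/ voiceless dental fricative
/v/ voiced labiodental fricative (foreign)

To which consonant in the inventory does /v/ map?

/f/ is closest: same manner (fricative), place distance 0 (labiodental→labiodental), voicing differs (+1); total 1. Next closest is /θ/ at distance 2.

f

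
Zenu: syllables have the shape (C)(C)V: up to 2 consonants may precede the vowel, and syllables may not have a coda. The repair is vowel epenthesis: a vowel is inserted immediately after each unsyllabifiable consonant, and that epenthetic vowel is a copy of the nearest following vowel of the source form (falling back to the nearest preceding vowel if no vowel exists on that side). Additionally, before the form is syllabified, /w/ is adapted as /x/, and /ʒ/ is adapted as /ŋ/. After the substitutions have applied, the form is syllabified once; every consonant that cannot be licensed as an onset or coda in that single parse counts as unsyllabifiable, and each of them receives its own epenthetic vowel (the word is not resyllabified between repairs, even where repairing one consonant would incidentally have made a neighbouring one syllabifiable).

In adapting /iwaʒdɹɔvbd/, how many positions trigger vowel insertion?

After substitution the input is /ixaŋdɹɔvbd/.
The unsyllabifiable consonants are /ŋ/, /v/, /b/, /d/; each receives one epenthetic vowel.

4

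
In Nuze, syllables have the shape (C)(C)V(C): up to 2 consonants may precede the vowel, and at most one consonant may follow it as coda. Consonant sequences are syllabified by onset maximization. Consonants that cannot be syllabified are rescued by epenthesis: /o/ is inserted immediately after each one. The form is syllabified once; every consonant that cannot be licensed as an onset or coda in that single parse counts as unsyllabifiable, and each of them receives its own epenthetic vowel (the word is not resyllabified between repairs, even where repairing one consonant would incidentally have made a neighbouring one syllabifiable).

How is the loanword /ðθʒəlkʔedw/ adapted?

ðoθʒəlkʔedwo

The consonants /ð/, /w/ cannot be parsed into a legal (C)(C)V(C) syllable (at most one coda consonant is licensed; onsets may contain at most 2 consonants).
Epenthesis after each stranded consonant: /ð/ → /ðo/, /w/ → /wo/.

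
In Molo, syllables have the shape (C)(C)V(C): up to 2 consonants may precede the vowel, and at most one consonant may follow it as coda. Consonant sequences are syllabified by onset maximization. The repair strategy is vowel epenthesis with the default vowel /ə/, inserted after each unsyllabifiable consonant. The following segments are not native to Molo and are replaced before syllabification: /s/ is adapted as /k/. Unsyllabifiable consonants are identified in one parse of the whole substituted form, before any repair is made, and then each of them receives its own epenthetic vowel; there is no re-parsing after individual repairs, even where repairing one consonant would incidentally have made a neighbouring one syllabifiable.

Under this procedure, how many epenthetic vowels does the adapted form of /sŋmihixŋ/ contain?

2

After substitution the input is /kŋmihixŋ/.
The unsyllabifiable consonants are /k/, /ŋ/; each receives one epenthetic vowel.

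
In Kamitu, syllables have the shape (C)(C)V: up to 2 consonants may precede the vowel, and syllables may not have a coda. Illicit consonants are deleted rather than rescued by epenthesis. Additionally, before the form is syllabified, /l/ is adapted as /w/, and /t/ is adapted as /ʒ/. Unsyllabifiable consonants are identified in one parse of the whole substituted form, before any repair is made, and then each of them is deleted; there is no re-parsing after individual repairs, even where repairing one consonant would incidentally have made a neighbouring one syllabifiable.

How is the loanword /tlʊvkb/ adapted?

ʒwʊ

Substitution: /t/ → /ʒ/, /l/ → /w/, giving /ʒwʊvkb/.
Under (C)(C)V, the unsyllabifiable consonants are /v/, /k/, /b/ (no codas are permitted; onsets may contain at most 2 consonants).
Each unlicensed consonant is deleted: /v/, /k/, /b/.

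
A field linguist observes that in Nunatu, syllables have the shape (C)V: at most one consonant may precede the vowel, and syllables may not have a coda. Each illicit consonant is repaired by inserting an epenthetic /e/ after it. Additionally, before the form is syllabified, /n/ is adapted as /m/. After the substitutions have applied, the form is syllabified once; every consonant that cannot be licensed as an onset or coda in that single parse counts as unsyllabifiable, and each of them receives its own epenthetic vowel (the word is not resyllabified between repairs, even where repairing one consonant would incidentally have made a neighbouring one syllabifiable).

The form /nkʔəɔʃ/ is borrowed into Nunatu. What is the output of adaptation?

mekeʔəɔʃe

Substitution: /n/ → /m/, giving /mkʔəɔʃ/.
Syllabifying with onset maximization leaves /m/, /k/, /ʃ/ stranded (no codas are permitted; onsets are limited to one consonant).
Each unlicensed consonant becomes the onset of a new syllable: /m/ → /me/, /k/ → /ke/, /ʃ/ → /ʃe/.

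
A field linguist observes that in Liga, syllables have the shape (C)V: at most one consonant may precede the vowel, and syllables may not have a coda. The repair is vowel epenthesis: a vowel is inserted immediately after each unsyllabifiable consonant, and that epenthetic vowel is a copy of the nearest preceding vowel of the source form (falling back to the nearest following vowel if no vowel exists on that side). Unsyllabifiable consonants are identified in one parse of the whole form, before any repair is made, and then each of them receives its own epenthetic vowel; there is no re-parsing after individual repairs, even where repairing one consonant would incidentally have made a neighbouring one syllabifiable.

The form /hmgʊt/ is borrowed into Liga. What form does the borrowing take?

Under (C)V, the unsyllabifiable consonants are /h/, /m/, /t/ (no codas are permitted; onsets are limited to one consonant).
Epenthesis after each stranded consonant: /h/ → /hʊ/, /m/ → /mʊ/, /t/ → /tʊ/.

hʊmʊgʊtʊ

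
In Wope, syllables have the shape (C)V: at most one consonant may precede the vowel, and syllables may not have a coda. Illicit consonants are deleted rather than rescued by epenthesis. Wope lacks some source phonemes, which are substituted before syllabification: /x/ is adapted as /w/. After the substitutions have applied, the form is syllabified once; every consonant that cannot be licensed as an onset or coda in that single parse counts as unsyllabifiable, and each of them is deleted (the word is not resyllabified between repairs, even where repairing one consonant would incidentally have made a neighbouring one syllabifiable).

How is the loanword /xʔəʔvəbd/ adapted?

ʔəvə

Substitution: /x/ → /w/, giving /wʔəʔvəbd/.
Under (C)V, the unsyllabifiable consonants are /w/, /ʔ/, /b/, /d/ (no codas are permitted; onsets are limited to one consonant).
Deletion applies to /w/, /ʔ/, /b/, /d/.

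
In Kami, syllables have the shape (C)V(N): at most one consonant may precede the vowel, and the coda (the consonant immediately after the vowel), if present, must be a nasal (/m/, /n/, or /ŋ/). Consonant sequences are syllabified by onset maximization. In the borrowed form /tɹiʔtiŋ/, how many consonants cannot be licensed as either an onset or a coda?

2

Syllabifying with onset maximization leaves /t/, /ʔ/ stranded (only a nasal (/m/, /n/, or /ŋ/) is licensed in coda position; onsets are limited to one consonant).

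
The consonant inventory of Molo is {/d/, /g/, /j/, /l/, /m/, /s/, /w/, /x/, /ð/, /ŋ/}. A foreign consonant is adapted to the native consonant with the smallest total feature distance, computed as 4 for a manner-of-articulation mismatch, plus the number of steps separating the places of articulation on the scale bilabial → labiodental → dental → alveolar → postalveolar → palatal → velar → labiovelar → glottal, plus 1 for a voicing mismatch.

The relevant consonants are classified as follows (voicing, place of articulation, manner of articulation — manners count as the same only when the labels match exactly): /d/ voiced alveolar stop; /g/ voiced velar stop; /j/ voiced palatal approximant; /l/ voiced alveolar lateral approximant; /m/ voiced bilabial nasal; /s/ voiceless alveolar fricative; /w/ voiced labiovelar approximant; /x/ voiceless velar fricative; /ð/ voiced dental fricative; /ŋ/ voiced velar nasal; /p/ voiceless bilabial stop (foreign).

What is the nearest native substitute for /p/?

/d/ is closest: same manner (stop), place distance 3 (bilabial→alveolar), voicing differs (+1); total 4. Next closest is /m/ at distance 5.

d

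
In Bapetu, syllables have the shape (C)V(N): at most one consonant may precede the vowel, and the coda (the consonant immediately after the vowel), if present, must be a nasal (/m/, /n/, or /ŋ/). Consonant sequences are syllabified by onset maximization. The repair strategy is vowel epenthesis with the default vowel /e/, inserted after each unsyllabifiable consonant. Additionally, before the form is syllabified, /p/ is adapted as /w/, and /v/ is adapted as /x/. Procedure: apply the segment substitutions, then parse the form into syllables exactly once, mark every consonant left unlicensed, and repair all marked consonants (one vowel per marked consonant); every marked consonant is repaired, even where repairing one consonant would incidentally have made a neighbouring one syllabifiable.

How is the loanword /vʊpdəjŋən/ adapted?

Substitution: /v/ → /x/, /p/ → /w/, giving /xʊwdəjŋən/.
Syllabifying with onset maximization leaves /w/, /j/ stranded (only a nasal (/m/, /n/, or /ŋ/) is licensed in coda position; onsets are limited to one consonant).
Inserting the epenthetic vowel yields /w/ → /we/, /j/ → /je/.

xʊwedəjeŋən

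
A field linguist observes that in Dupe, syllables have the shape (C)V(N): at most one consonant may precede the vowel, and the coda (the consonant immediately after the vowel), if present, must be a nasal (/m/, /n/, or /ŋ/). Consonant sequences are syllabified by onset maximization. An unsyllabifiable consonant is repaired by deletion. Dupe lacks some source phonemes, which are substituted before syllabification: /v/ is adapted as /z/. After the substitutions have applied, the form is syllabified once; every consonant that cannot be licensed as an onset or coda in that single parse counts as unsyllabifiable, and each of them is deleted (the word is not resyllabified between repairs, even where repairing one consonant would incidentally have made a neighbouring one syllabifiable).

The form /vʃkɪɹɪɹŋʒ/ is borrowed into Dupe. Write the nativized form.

Substitution: /v/ → /z/, giving /zʃkɪɹɪɹŋʒ/.
Under (C)V(N), the unsyllabifiable consonants are /z/, /ʃ/, /ɹ/, /ŋ/, /ʒ/ (only a nasal (/m/, /n/, or /ŋ/) is licensed in coda position; onsets are limited to one consonant).
Each unlicensed consonant is deleted: /z/, /ʃ/, /ɹ/, /ŋ/, /ʒ/.

kɪɹɪ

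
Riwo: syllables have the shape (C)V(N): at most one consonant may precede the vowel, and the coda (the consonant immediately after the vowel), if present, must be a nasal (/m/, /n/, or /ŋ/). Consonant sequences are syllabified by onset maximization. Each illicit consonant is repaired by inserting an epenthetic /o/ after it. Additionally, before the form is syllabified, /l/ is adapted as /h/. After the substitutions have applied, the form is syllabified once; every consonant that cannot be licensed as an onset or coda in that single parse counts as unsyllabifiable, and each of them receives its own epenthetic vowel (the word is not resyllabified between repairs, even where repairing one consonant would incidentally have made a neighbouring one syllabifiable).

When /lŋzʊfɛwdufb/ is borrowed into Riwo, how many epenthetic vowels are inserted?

After substitution the input is /hŋzʊfɛwdufb/.
The unsyllabifiable consonants are /h/, /ŋ/, /w/, /f/, /b/; each receives one epenthetic vowel.

5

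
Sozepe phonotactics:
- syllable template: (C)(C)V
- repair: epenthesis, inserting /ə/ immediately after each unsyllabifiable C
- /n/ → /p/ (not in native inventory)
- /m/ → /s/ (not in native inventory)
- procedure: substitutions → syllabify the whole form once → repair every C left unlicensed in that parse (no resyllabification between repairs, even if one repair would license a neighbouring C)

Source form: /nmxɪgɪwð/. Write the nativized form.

pəsxɪgɪwəðə

Substitution: /n/ → /p/, /m/ → /s/, giving /psxɪgɪwð/.
Under (C)(C)V, the unsyllabifiable consonants are /p/, /w/, /ð/ (no codas are permitted; onsets may contain at most 2 consonants).
Epenthesis after each stranded consonant: /p/ → /pə/, /w/ → /wə/, /ð/ → /ðə/.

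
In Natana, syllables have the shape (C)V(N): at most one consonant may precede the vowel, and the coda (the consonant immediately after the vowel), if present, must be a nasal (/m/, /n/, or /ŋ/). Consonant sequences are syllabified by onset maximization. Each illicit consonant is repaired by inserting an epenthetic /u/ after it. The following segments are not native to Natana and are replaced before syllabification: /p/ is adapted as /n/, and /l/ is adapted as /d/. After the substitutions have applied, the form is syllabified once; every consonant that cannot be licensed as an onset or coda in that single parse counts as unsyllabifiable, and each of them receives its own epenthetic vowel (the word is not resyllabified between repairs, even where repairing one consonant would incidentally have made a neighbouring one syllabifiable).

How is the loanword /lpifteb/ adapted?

dunifutebu

Substitution: /l/ → /d/, /p/ → /n/, giving /dnifteb/.
Syllabifying with onset maximization leaves /d/, /f/, /b/ stranded (only a nasal (/m/, /n/, or /ŋ/) is licensed in coda position; onsets are limited to one consonant).
Epenthesis after each stranded consonant: /d/ → /du/, /f/ → /fu/, /b/ → /bu/.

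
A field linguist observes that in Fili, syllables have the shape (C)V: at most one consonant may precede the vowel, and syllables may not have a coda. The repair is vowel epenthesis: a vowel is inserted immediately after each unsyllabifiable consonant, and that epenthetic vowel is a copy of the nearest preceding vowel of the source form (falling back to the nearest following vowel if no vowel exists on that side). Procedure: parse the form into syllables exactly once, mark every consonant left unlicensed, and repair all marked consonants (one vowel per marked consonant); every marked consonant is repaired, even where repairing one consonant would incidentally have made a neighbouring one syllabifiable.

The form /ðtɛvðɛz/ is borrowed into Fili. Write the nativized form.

ðɛtɛvɛðɛzɛ

Under (C)V, the unsyllabifiable consonants are /ð/, /v/, /z/ (no codas are permitted; onsets are limited to one consonant).
Epenthesis after each stranded consonant: /ð/ → /ðɛ/, /v/ → /vɛ/, /z/ → /zɛ/.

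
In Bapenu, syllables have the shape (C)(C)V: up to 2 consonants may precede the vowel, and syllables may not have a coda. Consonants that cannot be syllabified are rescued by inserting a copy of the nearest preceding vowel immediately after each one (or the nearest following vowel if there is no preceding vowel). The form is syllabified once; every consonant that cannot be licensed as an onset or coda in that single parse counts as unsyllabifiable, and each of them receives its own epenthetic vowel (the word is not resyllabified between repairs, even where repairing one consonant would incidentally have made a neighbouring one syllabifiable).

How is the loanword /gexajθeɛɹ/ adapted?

gexajθeɛɹɛ

Under (C)(C)V, the unsyllabifiable consonants are /ɹ/ (no codas are permitted; onsets may contain at most 2 consonants).
Inserting the epenthetic vowel yields /ɹ/ → /ɹɛ/.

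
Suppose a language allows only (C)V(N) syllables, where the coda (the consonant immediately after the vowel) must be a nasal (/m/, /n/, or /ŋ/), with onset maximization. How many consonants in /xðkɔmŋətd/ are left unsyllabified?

4

Syllabifying with onset maximization leaves /x/, /ð/, /t/, /d/ stranded (only a nasal (/m/, /n/, or /ŋ/) is licensed in coda position; onsets are limited to one consonant).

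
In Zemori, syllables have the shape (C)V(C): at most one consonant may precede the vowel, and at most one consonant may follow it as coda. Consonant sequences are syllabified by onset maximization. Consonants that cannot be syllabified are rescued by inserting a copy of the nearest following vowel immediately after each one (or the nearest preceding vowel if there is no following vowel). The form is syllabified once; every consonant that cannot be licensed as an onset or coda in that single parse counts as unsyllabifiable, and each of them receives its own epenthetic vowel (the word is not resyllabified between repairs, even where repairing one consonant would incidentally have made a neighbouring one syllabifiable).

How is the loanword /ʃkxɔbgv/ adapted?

ʃɔkɔxɔbgɔvɔ

Syllabifying with onset maximization leaves /ʃ/, /k/, /g/, /v/ stranded (at most one coda consonant is licensed; onsets are limited to one consonant).
Epenthesis after each stranded consonant: /ʃ/ → /ʃɔ/, /k/ → /kɔ/, /g/ → /gɔ/, /v/ → /vɔ/.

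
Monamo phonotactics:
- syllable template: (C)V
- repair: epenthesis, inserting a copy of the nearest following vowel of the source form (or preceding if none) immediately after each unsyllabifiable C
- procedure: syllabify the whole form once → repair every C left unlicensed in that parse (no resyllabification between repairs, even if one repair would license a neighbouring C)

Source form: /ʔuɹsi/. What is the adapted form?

Syllabifying with onset maximization leaves /ɹ/ stranded (no codas are permitted; onsets are limited to one consonant).
Each unlicensed consonant becomes the onset of a new syllable: /ɹ/ → /ɹi/.

ʔuɹisi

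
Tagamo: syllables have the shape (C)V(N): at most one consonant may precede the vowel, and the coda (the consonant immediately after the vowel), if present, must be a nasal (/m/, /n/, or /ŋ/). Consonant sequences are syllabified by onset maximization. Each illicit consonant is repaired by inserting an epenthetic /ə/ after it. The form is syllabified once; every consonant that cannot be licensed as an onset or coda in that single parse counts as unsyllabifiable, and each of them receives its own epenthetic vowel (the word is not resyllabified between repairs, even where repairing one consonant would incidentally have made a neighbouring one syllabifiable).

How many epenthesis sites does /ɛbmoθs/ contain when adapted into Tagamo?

The unsyllabifiable consonants are /b/, /θ/, /s/; each receives one epenthetic vowel.

3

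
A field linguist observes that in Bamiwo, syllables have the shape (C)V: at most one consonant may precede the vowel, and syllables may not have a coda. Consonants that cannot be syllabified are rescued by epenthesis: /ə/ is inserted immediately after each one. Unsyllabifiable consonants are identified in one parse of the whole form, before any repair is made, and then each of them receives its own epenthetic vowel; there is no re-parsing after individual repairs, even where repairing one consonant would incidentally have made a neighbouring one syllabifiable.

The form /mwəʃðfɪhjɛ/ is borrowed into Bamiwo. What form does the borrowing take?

məwəʃəðəfɪhəjɛ

The consonants /m/, /ʃ/, /ð/, /h/ cannot be parsed into a legal (C)V syllable (no codas are permitted; onsets are limited to one consonant).
Each unlicensed consonant becomes the onset of a new syllable: /m/ → /mə/, /ʃ/ → /ʃə/, /ð/ → /ðə/, /h/ → /hə/.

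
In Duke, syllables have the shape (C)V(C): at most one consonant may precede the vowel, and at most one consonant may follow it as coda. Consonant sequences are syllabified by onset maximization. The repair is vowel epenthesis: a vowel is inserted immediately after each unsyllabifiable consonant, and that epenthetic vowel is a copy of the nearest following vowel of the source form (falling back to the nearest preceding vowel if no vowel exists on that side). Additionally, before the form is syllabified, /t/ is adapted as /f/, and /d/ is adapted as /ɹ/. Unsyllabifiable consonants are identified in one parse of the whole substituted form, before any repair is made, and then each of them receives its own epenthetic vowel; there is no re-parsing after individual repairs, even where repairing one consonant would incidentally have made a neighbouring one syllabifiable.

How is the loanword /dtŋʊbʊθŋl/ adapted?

Substitution: /d/ → /ɹ/, /t/ → /f/, giving /ɹfŋʊbʊθŋl/.
Under (C)V(C), the unsyllabifiable consonants are /ɹ/, /f/, /ŋ/, /l/ (at most one coda consonant is licensed; onsets are limited to one consonant).
Each unlicensed consonant becomes the onset of a new syllable: /ɹ/ → /ɹʊ/, /f/ → /fʊ/, /ŋ/ → /ŋʊ/, /l/ → /lʊ/.

ɹʊfʊŋʊbʊθŋʊlʊ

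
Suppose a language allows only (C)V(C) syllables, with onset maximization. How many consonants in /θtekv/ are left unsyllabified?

The consonants /θ/, /v/ cannot be parsed into a legal (C)V(C) syllable (at most one coda consonant is licensed; onsets are limited to one consonant).

2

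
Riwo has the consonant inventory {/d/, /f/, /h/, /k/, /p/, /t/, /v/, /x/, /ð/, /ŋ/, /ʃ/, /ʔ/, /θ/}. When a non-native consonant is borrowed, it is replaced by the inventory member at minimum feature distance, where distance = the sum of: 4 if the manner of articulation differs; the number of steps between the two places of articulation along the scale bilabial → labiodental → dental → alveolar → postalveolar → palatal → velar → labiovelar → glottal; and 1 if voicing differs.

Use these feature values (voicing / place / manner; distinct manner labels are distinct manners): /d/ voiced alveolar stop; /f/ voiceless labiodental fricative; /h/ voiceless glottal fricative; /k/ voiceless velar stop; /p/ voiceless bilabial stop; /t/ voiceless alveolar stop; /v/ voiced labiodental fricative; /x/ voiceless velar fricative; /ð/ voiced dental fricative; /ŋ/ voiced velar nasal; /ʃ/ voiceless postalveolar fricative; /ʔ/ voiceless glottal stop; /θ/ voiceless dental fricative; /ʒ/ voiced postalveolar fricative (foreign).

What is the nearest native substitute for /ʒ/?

ʃ

/ʃ/ is closest: same manner (fricative), place distance 0 (postalveolar→postalveolar), voicing differs (+1); total 1. Next closest is /ð/ at distance 2.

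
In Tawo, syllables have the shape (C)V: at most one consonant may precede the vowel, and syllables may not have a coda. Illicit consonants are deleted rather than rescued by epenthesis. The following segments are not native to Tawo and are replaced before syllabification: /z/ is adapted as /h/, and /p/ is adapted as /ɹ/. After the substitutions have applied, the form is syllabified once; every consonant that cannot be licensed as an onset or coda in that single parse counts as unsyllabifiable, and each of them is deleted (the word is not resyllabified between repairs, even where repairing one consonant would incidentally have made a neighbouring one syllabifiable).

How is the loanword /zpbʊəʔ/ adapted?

bʊə

Substitution: /z/ → /h/, /p/ → /ɹ/, giving /hɹbʊəʔ/.
Under (C)V, the unsyllabifiable consonants are /h/, /ɹ/, /ʔ/ (no codas are permitted; onsets are limited to one consonant).
Deletion applies to /h/, /ɹ/, /ʔ/.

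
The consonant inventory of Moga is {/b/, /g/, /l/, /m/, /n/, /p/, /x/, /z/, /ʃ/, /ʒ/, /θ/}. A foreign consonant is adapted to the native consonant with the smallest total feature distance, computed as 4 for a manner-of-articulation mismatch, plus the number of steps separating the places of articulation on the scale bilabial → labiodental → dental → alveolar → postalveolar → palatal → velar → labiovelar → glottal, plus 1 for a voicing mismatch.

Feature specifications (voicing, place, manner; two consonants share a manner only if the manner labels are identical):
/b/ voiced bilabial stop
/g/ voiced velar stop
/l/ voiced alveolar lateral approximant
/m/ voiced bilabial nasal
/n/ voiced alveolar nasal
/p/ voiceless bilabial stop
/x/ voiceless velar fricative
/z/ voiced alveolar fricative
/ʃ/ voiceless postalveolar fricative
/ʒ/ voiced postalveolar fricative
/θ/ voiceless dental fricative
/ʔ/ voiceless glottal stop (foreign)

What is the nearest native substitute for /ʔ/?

g

/g/ is closest: same manner (stop), place distance 2 (glottal→velar), voicing differs (+1); total 3. Next closest is /x/ at distance 6.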